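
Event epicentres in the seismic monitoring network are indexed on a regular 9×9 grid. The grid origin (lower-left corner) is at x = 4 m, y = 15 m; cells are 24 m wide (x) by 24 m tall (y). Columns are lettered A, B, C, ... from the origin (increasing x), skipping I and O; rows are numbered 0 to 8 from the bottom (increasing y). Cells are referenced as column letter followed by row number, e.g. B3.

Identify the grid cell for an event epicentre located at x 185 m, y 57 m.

H1

Column index: ⌊(185 − 4) / 24⌋ = ⌊7.542⌋ = 7 → column H
Row offset from origin: ⌊(57 − 15) / 24⌋ = ⌊1.750⌋ = 1 → row 1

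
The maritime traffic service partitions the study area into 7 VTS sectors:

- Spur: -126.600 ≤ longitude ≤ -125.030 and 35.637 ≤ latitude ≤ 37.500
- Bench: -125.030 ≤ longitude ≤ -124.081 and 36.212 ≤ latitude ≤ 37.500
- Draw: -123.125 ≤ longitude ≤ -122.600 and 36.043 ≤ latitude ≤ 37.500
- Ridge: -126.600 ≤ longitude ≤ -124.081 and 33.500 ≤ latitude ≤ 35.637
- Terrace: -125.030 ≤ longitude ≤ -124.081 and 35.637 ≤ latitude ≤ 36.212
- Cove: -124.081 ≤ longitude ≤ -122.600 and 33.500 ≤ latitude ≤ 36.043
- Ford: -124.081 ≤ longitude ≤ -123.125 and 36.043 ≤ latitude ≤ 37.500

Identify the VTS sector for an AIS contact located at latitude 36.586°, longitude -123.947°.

The point has longitude = -123.947 and latitude = 36.586.
Only Ford satisfies -124.081 ≤ longitude ≤ -123.125 and 36.043 ≤ latitude ≤ 37.500.

Ford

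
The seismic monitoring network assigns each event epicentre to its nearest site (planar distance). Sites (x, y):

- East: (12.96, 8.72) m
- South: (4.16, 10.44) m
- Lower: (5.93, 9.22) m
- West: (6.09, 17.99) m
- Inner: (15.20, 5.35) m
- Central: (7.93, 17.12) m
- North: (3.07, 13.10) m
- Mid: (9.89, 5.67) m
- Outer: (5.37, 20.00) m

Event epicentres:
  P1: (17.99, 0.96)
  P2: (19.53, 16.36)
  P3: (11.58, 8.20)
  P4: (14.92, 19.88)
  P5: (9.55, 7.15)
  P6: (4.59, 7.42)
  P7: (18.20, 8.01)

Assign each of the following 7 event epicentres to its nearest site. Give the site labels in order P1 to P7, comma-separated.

Inner, East, East, Central, Mid, Lower, Inner

P1 → Inner (d²=27.06)
P2 → East (d²=101.53)
P3 → East (d²=2.17)
P4 → Central (d²=56.48)
P5 → Mid (d²=2.31)
P6 → Lower (d²=5.04)
P7 → Inner (d²=16.08)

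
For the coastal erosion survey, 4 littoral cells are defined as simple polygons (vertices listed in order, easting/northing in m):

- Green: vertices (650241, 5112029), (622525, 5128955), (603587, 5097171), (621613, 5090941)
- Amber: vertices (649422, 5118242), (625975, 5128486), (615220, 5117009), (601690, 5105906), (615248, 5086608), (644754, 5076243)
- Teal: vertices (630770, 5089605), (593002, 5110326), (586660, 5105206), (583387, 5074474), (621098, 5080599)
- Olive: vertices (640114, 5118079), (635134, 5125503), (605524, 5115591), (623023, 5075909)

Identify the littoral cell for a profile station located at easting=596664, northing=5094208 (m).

Teal

Cast a ray rightward from (596664, 5094208). For each polygon, the edges (by vertex number in listed order) whose endpoints lie on opposite sides of northing = 5094208, where each meets that height, and whether that is right or left of the point:
Green: 3–4 at easting≈612160.2 (right), 4–1 at easting≈626048.1 (right) → 2 crossings.
Amber: 4–5 at easting≈609908.5 (right), 6–1 at easting≈646750.7 (right) → 2 crossings.
Teal: 1–2 at easting≈622380.1 (right), 3–4 at easting≈585488.7 (left) → 1 crossing.
Olive: 3–4 at easting≈614953.5 (right), 4–1 at easting≈630439.4 (right) → 2 crossings.
Only Teal has an odd count, so the point is inside Teal.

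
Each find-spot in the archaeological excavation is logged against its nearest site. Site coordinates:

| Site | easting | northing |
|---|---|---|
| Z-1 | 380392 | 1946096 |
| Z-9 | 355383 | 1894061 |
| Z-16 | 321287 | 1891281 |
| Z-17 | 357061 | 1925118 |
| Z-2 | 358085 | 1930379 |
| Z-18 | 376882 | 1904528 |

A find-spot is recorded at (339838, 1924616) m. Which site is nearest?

Squared distances to each site:
Z-1: 2106017316.000; Z-9: 1175255050.000; Z-16: 1455361826.000; Z-17: 296883733.000; Z-2: 366165178.000; Z-18: 1775785680.000.
Minimum at Z-17.

Z-17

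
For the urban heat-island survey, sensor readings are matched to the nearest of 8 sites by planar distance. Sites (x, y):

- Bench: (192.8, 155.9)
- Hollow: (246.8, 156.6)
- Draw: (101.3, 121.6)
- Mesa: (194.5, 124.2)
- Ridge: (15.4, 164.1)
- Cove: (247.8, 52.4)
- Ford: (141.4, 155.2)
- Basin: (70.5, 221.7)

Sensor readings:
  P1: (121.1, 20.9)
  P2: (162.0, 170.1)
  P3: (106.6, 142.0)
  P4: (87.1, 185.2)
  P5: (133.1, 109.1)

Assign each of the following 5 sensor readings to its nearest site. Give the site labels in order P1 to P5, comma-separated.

Draw, Ford, Draw, Basin, Draw

P1 → Draw (d²=10532.53)
P2 → Ford (d²=646.37)
P3 → Draw (d²=444.25)
P4 → Basin (d²=1607.81)
P5 → Draw (d²=1167.49)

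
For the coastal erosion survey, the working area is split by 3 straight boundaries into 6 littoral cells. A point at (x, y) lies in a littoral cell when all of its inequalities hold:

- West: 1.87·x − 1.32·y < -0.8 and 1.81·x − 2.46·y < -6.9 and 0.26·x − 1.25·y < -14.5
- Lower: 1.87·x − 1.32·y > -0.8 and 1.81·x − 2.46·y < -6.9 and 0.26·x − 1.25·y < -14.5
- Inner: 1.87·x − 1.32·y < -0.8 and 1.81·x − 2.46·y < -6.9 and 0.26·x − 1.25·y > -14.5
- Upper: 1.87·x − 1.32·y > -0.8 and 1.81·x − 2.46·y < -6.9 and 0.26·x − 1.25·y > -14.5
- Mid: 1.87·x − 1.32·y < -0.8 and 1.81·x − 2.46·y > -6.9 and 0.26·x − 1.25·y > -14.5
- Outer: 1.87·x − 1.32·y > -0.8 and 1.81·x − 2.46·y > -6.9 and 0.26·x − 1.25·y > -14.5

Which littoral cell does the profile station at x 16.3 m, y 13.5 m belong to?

1.87·16.3 − 1.32·13.5 = 12.661, which is > -0.8
1.81·16.3 − 2.46·13.5 = -3.707, which is > -6.9
0.26·16.3 − 1.25·13.5 = -12.637, which is > -14.5
This sign pattern matches Outer.

Outer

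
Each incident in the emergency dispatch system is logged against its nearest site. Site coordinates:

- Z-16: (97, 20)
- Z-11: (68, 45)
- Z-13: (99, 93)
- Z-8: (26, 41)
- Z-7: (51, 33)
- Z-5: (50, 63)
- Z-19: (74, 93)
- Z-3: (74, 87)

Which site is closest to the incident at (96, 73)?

Z-13

Squared distances to each site:
Z-16: 2810.000; Z-11: 1568.000; Z-13: 409.000; Z-8: 5924.000; Z-7: 3625.000; Z-5: 2216.000; Z-19: 884.000; Z-3: 680.000.
Minimum at Z-13.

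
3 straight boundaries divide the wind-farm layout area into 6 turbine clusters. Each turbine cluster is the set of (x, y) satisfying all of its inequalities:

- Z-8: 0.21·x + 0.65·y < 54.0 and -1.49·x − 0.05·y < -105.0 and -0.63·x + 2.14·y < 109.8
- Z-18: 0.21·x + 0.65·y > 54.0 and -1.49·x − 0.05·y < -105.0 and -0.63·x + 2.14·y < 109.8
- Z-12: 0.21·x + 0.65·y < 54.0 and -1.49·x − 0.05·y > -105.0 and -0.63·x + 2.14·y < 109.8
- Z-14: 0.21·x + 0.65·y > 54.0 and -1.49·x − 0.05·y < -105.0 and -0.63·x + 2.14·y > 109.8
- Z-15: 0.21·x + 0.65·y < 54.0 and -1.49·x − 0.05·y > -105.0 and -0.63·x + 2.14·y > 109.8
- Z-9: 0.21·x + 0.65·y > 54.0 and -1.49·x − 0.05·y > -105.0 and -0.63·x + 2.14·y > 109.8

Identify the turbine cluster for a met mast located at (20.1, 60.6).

0.21·20.1 + 0.65·60.6 = 43.611, which is < 54.0
-1.49·20.1 − 0.05·60.6 = -32.979, which is > -105.0
-0.63·20.1 + 2.14·60.6 = 117.021, which is > 109.8
This sign pattern matches Z-15.

Z-15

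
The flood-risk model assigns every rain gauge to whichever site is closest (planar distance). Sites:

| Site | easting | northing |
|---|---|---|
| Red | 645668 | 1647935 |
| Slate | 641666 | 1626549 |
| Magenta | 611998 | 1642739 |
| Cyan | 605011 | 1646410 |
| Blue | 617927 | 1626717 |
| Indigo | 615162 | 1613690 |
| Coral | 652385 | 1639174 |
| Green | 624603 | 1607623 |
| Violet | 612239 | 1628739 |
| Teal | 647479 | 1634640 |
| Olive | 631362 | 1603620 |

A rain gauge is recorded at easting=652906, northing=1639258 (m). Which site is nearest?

Coral

Squared distances to each site:
Red: 127678973.000; Slate: 287856281.000; Magenta: 1685581825.000; Cyan: 2345082129.000; Blue: 1380807122.000; Indigo: 2078332160.000; Coral: 278497.000; Green: 1801833034.000; Violet: 1764454250.000; Teal: 50778253.000; Olive: 1734210980.000.
Minimum at Coral.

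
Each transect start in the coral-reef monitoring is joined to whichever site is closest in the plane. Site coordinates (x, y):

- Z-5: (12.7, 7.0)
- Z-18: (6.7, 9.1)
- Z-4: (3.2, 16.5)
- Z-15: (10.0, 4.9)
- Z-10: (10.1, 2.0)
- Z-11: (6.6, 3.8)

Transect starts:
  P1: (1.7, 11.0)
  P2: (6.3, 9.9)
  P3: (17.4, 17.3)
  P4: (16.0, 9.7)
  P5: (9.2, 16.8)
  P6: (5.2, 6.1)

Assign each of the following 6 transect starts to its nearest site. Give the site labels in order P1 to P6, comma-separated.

Z-18, Z-18, Z-5, Z-5, Z-4, Z-11

P1 → Z-18 (d²=28.61)
P2 → Z-18 (d²=0.80)
P3 → Z-5 (d²=128.18)
P4 → Z-5 (d²=18.18)
P5 → Z-4 (d²=36.09)
P6 → Z-11 (d²=7.25)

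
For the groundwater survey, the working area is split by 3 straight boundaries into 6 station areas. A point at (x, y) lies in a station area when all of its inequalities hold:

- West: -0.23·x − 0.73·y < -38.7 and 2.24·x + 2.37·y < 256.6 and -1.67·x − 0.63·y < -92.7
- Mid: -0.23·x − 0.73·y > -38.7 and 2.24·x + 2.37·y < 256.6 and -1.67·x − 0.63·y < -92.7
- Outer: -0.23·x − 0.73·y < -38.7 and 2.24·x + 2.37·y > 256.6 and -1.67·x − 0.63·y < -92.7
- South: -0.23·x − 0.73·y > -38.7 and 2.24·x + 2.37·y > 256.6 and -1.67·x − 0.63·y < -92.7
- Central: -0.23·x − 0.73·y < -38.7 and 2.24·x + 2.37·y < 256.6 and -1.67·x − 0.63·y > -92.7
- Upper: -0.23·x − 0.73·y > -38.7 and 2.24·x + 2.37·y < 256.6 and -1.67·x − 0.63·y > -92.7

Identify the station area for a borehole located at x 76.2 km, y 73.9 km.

Outer

-0.23·76.2 − 0.73·73.9 = -71.473, which is < -38.7
2.24·76.2 + 2.37·73.9 = 345.831, which is > 256.6
-1.67·76.2 − 0.63·73.9 = -173.811, which is < -92.7
This sign pattern matches Outer.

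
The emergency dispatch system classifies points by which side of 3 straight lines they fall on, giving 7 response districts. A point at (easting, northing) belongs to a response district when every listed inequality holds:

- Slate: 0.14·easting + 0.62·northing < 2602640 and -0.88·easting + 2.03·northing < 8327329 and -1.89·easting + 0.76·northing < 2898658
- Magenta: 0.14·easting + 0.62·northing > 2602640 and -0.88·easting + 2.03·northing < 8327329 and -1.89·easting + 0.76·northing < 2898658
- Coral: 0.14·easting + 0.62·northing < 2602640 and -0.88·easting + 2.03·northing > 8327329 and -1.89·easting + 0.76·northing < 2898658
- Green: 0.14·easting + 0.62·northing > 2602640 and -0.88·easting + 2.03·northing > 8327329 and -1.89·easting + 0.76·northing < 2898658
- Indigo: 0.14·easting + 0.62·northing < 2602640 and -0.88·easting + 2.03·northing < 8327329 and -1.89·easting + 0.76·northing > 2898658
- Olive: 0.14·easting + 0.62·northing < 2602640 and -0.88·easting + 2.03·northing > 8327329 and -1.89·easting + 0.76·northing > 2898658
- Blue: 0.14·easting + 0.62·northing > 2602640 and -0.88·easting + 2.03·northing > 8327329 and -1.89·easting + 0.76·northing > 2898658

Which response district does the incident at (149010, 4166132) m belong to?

Magenta

0.14·149010 + 0.62·4166132 = 2603863.240, which is > 2602640
-0.88·149010 + 2.03·4166132 = 8326119.160, which is < 8327329
-1.89·149010 + 0.76·4166132 = 2884631.420, which is < 2898658
This sign pattern matches Magenta.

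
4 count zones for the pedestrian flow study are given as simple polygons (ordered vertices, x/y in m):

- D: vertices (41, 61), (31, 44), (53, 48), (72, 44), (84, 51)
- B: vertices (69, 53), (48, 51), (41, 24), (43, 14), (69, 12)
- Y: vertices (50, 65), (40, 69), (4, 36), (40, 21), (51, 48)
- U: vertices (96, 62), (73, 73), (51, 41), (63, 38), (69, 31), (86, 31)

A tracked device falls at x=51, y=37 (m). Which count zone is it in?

Cast a ray rightward from (51, 37). For each polygon, the edges (by vertex number in listed order) whose endpoints lie on opposite sides of y = 37, where each meets that height, and whether that is right or left of the point:
D: no edge straddles that height → 0 crossings.
B: 2–3 at x≈44.4 (left), 5–1 at x≈69.0 (right) → 1 crossing.
Y: 2–3 at x≈5.1 (left), 4–5 at x≈46.5 (left) → 0 crossings.
U: 4–5 at x≈63.9 (right), 6–1 at x≈87.9 (right) → 2 crossings.
Only B has an odd count, so the point is inside B.

B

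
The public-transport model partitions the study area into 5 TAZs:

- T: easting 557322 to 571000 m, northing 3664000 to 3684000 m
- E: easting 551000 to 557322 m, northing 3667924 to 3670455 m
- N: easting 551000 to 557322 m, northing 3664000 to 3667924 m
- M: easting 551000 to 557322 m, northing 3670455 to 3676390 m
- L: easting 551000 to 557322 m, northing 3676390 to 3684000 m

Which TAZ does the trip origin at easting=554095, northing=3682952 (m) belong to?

The point has easting = 554095 and northing = 3682952.
Only L satisfies 551000 ≤ easting ≤ 557322 and 3676390 ≤ northing ≤ 3684000.

L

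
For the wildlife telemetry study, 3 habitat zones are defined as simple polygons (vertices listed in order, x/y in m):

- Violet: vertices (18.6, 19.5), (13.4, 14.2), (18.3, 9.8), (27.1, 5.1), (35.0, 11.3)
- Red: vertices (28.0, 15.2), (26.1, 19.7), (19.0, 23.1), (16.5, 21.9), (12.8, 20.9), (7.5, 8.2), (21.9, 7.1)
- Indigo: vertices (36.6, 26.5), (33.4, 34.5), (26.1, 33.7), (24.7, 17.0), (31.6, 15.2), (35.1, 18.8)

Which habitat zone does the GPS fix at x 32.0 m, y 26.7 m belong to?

Indigo

Cast a ray rightward from (32.0, 26.7). For each polygon, the edges (by vertex number in listed order) whose endpoints lie on opposite sides of y = 26.7, where each meets that height, and whether that is right or left of the point:
Violet: no edge straddles that height → 0 crossings.
Red: no edge straddles that height → 0 crossings.
Indigo: 1–2 at x≈36.52 (right), 3–4 at x≈25.51 (left) → 1 crossing.
Only Indigo has an odd count, so the point is inside Indigo.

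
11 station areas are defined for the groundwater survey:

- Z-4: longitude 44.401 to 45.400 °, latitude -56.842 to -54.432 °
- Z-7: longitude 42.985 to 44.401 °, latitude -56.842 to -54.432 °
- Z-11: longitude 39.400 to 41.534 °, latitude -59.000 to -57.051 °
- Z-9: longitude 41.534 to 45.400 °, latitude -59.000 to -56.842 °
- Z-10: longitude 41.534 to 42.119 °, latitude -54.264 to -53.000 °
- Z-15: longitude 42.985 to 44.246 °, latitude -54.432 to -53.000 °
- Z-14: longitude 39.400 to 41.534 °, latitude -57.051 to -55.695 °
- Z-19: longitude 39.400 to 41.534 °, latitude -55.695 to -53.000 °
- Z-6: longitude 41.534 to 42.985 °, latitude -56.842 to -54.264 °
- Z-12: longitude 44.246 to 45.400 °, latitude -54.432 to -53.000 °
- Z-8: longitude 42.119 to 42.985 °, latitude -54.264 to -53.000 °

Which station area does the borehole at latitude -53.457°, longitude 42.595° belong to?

The point has longitude = 42.595 and latitude = -53.457.
Only Z-8 satisfies 42.119 ≤ longitude ≤ 42.985 and -54.264 ≤ latitude ≤ -53.000.

Z-8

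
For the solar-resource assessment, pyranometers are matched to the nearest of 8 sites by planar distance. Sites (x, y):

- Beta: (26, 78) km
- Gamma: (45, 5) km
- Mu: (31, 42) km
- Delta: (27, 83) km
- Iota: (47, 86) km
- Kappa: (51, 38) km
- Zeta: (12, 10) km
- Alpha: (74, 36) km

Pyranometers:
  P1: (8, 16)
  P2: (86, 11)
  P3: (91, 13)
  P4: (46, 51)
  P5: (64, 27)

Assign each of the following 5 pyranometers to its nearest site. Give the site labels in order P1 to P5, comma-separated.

Zeta, Alpha, Alpha, Kappa, Alpha

P1 → Zeta (d²=52.00)
P2 → Alpha (d²=769.00)
P3 → Alpha (d²=818.00)
P4 → Kappa (d²=194.00)
P5 → Alpha (d²=181.00)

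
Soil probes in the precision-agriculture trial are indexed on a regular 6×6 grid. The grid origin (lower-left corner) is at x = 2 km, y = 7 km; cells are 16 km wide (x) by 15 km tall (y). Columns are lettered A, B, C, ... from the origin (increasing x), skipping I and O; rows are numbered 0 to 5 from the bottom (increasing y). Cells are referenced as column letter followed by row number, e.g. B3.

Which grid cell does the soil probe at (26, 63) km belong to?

Column index: ⌊(26 − 2) / 16⌋ = ⌊1.500⌋ = 1 → column B
Row offset from origin: ⌊(63 − 7) / 15⌋ = ⌊3.733⌋ = 3 → row 3

B3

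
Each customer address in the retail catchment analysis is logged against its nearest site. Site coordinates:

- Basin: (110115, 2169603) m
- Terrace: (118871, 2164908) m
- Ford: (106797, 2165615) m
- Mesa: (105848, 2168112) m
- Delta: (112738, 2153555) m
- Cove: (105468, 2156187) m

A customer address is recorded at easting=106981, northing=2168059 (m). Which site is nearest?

Mesa

Squared distances to each site:
Basin: 12205892.000; Terrace: 151300901.000; Ford: 6006992.000; Mesa: 1286498.000; Delta: 243509065.000; Cove: 143233553.000.
Minimum at Mesa.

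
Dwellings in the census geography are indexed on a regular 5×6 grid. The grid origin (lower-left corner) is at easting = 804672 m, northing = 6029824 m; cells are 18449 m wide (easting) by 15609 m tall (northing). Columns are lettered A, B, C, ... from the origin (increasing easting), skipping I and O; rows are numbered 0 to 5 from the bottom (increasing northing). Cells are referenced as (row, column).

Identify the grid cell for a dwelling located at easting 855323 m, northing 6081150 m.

Column index: ⌊(855323 − 804672) / 18449⌋ = ⌊2.745⌋ = 2 → column C
Row offset from origin: ⌊(6081150 − 6029824) / 15609⌋ = ⌊3.288⌋ = 3 → row 3

(3, C)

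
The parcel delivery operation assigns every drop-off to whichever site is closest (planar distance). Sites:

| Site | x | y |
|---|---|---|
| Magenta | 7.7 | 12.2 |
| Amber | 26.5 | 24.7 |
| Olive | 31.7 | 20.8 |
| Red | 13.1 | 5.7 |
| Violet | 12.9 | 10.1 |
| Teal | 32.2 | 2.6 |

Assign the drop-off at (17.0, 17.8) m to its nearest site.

Squared distances to each site:
Magenta: 117.850; Amber: 137.860; Olive: 225.090; Red: 161.620; Violet: 76.100; Teal: 462.080.
Minimum at Violet.

Violet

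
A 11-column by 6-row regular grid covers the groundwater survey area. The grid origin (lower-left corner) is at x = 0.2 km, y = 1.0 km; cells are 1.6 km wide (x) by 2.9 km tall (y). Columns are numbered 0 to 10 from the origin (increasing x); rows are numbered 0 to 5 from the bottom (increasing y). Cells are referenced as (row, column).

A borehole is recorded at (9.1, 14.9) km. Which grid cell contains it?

(4, 5)

Column index: ⌊(9.1 − 0.2) / 1.6⌋ = ⌊5.562⌋ = 5
Row offset from origin: ⌊(14.9 − 1.0) / 2.9⌋ = ⌊4.793⌋ = 4 → row 4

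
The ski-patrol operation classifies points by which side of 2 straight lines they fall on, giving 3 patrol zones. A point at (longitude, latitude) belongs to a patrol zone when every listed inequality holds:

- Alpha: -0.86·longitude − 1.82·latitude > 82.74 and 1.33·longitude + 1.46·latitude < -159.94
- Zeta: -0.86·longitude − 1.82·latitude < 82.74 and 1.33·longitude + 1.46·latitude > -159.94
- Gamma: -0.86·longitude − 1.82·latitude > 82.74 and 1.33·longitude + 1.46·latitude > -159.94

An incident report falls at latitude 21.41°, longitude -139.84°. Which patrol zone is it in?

Zeta

-0.86·-139.84 − 1.82·21.41 = 81.296, which is < 82.74
1.33·-139.84 + 1.46·21.41 = -154.729, which is > -159.94
This sign pattern matches Zeta.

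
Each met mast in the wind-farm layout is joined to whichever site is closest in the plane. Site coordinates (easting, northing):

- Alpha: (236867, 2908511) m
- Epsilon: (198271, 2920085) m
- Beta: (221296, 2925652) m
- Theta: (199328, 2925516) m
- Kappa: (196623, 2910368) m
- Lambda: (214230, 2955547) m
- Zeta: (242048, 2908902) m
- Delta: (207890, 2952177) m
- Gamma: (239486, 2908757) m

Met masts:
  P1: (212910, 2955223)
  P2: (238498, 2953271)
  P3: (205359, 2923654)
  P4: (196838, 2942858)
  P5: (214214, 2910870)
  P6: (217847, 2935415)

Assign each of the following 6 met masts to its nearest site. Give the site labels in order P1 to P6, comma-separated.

Lambda, Lambda, Theta, Delta, Beta, Beta

P1 → Lambda (d²=1847376.00)
P2 → Lambda (d²=594116000.00)
P3 → Theta (d²=39840005.00)
P4 → Delta (d²=208990465.00)
P5 → Beta (d²=268662248.00)
P6 → Beta (d²=107211770.00)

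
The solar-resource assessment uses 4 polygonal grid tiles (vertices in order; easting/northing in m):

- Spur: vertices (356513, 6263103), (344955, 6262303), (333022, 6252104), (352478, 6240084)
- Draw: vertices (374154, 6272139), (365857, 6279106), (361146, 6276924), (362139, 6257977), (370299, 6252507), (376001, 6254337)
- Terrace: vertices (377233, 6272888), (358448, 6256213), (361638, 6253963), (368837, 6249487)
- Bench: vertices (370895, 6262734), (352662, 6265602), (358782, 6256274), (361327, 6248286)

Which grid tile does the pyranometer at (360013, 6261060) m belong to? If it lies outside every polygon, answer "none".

Bench

Cast a ray rightward from (360013, 6261060). For each polygon, the edges (by vertex number in listed order) whose endpoints lie on opposite sides of northing = 6261060, where each meets that height, and whether that is right or left of the point:
Spur: 2–3 at easting≈343500.7 (left), 4–1 at easting≈356154.9 (left) → 0 crossings.
Draw: 3–4 at easting≈361977.4 (right), 6–1 at easting≈375303.5 (right) → 2 crossings.
Terrace: 1–2 at easting≈363908.3 (right), 4–1 at easting≈372989.3 (right) → 2 crossings.
Bench: 2–3 at easting≈355642.0 (left), 4–1 at easting≈369786.4 (right) → 1 crossing.
Only Bench has an odd count, so the point is inside Bench.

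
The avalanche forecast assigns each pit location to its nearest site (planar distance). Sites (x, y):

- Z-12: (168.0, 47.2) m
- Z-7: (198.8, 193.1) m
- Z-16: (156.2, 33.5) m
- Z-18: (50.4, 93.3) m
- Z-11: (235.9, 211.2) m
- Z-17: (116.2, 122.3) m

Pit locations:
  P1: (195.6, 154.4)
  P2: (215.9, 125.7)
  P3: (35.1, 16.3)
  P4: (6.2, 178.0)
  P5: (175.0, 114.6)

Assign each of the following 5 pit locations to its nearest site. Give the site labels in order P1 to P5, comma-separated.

P1 → Z-7 (d²=1507.93)
P2 → Z-7 (d²=4835.17)
P3 → Z-18 (d²=6163.09)
P4 → Z-18 (d²=9127.73)
P5 → Z-17 (d²=3516.73)

Z-7, Z-7, Z-18, Z-18, Z-17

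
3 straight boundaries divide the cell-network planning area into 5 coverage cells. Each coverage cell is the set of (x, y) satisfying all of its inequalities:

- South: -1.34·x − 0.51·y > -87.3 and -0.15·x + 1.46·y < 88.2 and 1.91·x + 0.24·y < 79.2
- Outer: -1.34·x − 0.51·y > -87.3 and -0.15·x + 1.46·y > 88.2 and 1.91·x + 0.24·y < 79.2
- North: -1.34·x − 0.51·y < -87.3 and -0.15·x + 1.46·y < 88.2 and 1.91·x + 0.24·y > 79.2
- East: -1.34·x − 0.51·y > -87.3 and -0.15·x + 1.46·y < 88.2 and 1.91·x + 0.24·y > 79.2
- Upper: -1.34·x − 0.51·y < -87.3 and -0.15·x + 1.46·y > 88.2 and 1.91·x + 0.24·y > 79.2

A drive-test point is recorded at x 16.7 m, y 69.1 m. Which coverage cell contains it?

-1.34·16.7 − 0.51·69.1 = -57.619, which is > -87.3
-0.15·16.7 + 1.46·69.1 = 98.381, which is > 88.2
1.91·16.7 + 0.24·69.1 = 48.481, which is < 79.2
This sign pattern matches Outer.

Outer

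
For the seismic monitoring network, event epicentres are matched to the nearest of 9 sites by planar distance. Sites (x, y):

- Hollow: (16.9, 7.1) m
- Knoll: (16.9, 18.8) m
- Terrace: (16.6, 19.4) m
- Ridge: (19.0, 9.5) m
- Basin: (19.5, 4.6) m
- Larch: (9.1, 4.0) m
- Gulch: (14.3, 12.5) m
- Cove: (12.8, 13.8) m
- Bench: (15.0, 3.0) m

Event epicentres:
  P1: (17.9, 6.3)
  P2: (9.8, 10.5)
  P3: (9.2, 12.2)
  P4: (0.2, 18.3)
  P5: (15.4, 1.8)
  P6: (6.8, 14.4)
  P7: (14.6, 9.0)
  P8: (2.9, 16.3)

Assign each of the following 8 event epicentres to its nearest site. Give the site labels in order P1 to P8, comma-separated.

P1 → Hollow (d²=1.64)
P2 → Cove (d²=19.89)
P3 → Cove (d²=15.52)
P4 → Cove (d²=179.01)
P5 → Bench (d²=1.60)
P6 → Cove (d²=36.36)
P7 → Hollow (d²=8.90)
P8 → Cove (d²=104.26)

Hollow, Cove, Cove, Cove, Bench, Cove, Hollow, Cove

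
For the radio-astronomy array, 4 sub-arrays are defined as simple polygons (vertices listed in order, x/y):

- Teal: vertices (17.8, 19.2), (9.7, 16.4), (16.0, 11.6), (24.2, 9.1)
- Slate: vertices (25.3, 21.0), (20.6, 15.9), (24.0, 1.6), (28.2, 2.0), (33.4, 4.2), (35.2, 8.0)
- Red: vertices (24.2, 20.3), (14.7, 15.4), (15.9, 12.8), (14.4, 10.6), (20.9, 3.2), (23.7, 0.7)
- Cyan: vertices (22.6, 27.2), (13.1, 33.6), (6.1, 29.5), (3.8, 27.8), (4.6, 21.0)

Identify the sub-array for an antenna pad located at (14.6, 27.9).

Cast a ray rightward from (14.6, 27.9). For each polygon, the edges (by vertex number in listed order) whose endpoints lie on opposite sides of y = 27.9, where each meets that height, and whether that is right or left of the point:
Teal: no edge straddles that height → 0 crossings.
Slate: no edge straddles that height → 0 crossings.
Red: no edge straddles that height → 0 crossings.
Cyan: 1–2 at x≈21.56 (right), 3–4 at x≈3.94 (left) → 1 crossing.
Only Cyan has an odd count, so the point is inside Cyan.

Cyan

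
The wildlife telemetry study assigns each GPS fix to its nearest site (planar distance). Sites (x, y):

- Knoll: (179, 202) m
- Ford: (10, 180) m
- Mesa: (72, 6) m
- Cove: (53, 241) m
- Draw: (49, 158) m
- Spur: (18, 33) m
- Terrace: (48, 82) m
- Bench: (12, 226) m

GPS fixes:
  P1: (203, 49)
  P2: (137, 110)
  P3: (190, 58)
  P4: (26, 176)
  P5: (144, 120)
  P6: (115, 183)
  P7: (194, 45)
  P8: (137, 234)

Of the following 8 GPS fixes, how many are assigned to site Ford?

1

P1 → Mesa
P2 → Terrace
P3 → Mesa
P4 → Ford
P5 → Knoll
P6 → Knoll
P7 → Mesa
P8 → Knoll
1 of the 8 goes to Ford.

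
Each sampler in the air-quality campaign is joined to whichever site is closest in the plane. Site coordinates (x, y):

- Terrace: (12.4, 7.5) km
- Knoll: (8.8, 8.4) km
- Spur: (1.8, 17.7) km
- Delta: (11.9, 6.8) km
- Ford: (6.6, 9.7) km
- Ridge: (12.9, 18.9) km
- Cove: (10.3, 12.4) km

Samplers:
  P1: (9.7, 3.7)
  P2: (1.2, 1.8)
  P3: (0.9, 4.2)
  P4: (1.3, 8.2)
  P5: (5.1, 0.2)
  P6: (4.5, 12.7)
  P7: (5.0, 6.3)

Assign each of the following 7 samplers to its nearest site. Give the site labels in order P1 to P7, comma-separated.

Delta, Ford, Ford, Ford, Knoll, Ford, Ford

P1 → Delta (d²=14.45)
P2 → Ford (d²=91.57)
P3 → Ford (d²=62.74)
P4 → Ford (d²=30.34)
P5 → Knoll (d²=80.93)
P6 → Ford (d²=13.41)
P7 → Ford (d²=14.12)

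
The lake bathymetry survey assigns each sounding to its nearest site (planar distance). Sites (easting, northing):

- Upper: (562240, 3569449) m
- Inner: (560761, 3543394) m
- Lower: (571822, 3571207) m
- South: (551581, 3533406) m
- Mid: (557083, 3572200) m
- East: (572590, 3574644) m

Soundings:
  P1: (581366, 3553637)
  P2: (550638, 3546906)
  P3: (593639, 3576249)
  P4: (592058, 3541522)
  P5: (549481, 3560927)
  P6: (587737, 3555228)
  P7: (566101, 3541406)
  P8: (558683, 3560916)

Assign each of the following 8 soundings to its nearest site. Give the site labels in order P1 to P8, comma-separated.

P1 → Lower (d²=399792836.00)
P2 → Inner (d²=114809273.00)
P3 → East (d²=445636426.00)
P4 → Inner (d²=983006593.00)
P5 → Mid (d²=184870933.00)
P6 → Lower (d²=508615666.00)
P7 → Inner (d²=32467744.00)
P8 → Upper (d²=85464338.00)

Lower, Inner, East, Inner, Mid, Lower, Inner, Upper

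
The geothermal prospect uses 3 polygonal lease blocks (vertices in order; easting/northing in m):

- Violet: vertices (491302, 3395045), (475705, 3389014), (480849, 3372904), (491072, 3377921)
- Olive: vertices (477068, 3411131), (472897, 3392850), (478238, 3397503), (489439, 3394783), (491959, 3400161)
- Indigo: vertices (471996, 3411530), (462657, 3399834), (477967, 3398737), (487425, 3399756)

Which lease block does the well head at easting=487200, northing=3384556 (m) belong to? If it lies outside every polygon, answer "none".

Violet

Cast a ray rightward from (487200, 3384556). For each polygon, the edges (by vertex number in listed order) whose endpoints lie on opposite sides of northing = 3384556, where each meets that height, and whether that is right or left of the point:
Violet: 2–3 at easting≈477128.5 (left), 4–1 at easting≈491161.1 (right) → 1 crossing.
Olive: no edge straddles that height → 0 crossings.
Indigo: no edge straddles that height → 0 crossings.
Only Violet has an odd count, so the point is inside Violet.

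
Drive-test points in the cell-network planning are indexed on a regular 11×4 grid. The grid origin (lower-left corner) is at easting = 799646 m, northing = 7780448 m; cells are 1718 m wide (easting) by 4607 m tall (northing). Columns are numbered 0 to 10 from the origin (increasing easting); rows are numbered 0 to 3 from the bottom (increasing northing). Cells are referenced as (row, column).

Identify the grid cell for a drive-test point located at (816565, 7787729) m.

(1, 9)

Column index: ⌊(816565 − 799646) / 1718⌋ = ⌊9.848⌋ = 9
Row offset from origin: ⌊(7787729 − 7780448) / 4607⌋ = ⌊1.580⌋ = 1 → row 1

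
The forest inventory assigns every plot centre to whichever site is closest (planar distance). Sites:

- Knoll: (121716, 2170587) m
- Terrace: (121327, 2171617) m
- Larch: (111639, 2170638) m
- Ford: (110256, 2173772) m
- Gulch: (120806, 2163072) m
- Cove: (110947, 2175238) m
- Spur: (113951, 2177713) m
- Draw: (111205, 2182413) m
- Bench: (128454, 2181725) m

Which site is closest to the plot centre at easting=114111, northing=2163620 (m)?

Gulch

Squared distances to each site:
Knoll: 106375114.000; Terrace: 116022665.000; Larch: 55363108.000; Ford: 117924129.000; Gulch: 45123329.000; Cove: 144988820.000; Spur: 198638249.000; Draw: 361621685.000; Bench: 533512674.000.
Minimum at Gulch.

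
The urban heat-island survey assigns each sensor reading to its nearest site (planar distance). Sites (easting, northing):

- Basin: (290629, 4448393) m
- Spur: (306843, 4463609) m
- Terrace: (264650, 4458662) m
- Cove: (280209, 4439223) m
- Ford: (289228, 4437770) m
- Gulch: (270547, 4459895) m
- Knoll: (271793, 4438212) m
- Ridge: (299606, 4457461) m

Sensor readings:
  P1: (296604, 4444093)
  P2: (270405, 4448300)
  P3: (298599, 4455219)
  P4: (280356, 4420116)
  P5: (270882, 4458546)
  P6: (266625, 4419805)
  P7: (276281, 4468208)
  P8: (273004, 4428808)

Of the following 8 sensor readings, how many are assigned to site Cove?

1

P1 → Basin
P2 → Knoll
P3 → Ridge
P4 → Cove
P5 → Gulch
P6 → Knoll
P7 → Gulch
P8 → Knoll
1 of the 8 goes to Cove.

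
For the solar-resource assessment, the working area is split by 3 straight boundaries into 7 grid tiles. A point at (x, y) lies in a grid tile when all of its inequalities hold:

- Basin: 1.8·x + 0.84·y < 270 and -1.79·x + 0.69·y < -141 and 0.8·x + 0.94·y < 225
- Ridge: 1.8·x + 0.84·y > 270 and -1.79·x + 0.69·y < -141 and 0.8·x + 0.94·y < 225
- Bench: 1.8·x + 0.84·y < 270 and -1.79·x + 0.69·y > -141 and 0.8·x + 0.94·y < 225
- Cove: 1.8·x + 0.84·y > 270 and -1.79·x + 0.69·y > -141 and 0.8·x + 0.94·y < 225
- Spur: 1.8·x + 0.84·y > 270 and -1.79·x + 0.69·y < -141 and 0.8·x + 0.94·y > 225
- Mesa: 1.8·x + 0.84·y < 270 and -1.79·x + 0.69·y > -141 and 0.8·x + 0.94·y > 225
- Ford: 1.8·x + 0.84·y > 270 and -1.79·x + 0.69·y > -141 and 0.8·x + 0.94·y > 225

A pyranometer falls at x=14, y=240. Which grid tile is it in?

1.8·14 + 0.84·240 = 226.800, which is < 270
-1.79·14 + 0.69·240 = 140.540, which is > -141
0.8·14 + 0.94·240 = 236.800, which is > 225
This sign pattern matches Mesa.

Mesa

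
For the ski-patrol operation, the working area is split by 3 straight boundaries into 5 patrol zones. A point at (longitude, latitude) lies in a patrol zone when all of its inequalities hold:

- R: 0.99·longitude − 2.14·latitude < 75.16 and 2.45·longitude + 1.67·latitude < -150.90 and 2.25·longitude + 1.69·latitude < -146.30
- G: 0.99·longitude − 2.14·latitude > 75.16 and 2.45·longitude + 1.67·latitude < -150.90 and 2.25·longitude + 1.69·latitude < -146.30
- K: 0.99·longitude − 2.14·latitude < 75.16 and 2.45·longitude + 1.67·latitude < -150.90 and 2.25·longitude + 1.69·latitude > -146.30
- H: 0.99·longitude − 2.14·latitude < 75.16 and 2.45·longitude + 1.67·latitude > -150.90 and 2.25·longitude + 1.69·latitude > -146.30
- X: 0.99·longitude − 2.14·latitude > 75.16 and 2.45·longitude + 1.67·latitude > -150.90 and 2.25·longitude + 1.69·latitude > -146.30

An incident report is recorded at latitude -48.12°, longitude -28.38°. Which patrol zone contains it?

0.99·-28.38 − 2.14·-48.12 = 74.881, which is < 75.16
2.45·-28.38 + 1.67·-48.12 = -149.891, which is > -150.90
2.25·-28.38 + 1.69·-48.12 = -145.178, which is > -146.30
This sign pattern matches H.

H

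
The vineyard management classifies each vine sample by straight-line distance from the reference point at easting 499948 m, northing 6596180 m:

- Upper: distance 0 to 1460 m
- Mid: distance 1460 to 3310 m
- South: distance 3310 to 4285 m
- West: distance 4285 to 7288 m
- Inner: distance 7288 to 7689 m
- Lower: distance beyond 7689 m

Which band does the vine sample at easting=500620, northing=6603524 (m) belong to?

Distance = √((500620−499948)² + (6603524−6596180)²) = √(451584.000 + 53934336.000) = 7374.681 m.
7288 ≤ 7374.681 < 7689 → Inner.

Inner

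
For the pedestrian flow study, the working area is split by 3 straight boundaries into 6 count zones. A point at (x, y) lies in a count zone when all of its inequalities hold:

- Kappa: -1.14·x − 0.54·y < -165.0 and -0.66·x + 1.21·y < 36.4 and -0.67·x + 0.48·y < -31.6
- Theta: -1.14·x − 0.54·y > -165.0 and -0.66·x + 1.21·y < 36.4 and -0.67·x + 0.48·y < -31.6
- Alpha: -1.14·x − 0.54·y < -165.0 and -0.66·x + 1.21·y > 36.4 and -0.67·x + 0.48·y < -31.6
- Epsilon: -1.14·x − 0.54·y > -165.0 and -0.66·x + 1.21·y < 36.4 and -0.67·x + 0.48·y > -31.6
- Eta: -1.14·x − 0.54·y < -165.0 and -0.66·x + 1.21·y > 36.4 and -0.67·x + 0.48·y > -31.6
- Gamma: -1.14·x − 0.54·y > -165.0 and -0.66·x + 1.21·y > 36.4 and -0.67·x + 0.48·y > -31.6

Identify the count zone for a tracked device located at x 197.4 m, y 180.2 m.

Alpha

-1.14·197.4 − 0.54·180.2 = -322.344, which is < -165.0
-0.66·197.4 + 1.21·180.2 = 87.758, which is > 36.4
-0.67·197.4 + 0.48·180.2 = -45.762, which is < -31.6
This sign pattern matches Alpha.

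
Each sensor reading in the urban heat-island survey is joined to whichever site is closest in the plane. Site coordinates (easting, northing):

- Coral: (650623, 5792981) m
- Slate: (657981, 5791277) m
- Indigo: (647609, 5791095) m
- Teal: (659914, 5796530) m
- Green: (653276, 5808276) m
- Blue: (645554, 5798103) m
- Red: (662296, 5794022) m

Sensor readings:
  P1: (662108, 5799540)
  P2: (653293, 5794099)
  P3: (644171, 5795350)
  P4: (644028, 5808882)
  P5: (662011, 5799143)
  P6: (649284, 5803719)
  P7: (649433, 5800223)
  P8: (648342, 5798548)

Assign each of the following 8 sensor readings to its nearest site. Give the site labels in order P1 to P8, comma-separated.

P1 → Teal (d²=13873736.00)
P2 → Coral (d²=8378824.00)
P3 → Blue (d²=9491698.00)
P4 → Green (d²=85892740.00)
P5 → Teal (d²=11225178.00)
P6 → Green (d²=36702313.00)
P7 → Blue (d²=19541041.00)
P8 → Blue (d²=7970969.00)

Teal, Coral, Blue, Green, Teal, Green, Blue, Blue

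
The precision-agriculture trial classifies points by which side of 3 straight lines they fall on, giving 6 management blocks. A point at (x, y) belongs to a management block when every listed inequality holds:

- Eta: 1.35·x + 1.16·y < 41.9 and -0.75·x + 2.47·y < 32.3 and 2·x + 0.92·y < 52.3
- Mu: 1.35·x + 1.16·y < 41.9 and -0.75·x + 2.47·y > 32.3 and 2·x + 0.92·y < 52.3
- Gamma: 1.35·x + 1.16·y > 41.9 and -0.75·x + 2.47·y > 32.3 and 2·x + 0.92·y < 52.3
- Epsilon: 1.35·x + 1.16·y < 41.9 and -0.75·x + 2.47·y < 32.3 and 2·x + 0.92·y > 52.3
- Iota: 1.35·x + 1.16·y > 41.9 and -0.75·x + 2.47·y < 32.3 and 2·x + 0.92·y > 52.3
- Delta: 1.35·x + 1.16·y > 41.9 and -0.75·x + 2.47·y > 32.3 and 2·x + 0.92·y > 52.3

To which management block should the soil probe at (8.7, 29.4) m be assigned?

1.35·8.7 + 1.16·29.4 = 45.849, which is > 41.9
-0.75·8.7 + 2.47·29.4 = 66.093, which is > 32.3
2·8.7 + 0.92·29.4 = 44.448, which is < 52.3
This sign pattern matches Gamma.

Gamma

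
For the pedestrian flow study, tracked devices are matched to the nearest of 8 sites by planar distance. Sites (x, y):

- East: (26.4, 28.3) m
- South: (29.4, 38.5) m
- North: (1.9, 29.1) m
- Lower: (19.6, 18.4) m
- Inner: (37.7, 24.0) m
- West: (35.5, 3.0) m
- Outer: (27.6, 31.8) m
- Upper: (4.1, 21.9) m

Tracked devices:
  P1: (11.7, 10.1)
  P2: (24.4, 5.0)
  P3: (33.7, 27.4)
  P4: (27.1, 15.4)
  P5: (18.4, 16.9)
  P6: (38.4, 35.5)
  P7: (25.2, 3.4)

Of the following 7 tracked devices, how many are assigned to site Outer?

P1 → Lower
P2 → West
P3 → Inner
P4 → Lower
P5 → Lower
P6 → South
P7 → West
0 of the 7 go to Outer.

0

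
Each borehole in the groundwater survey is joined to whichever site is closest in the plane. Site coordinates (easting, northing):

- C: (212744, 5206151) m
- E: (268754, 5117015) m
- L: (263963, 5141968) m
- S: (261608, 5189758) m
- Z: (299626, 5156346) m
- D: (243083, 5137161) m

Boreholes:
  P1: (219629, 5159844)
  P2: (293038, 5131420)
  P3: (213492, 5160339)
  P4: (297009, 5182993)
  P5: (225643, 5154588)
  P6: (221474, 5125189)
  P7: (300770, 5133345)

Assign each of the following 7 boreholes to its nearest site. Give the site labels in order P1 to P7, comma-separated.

P1 → D (d²=1064608605.00)
P2 → Z (d²=664707220.00)
P3 → D (d²=1412846965.00)
P4 → Z (d²=716911298.00)
P5 → D (d²=607853929.00)
P6 → D (d²=610277665.00)
P7 → Z (d²=530354737.00)

D, Z, D, Z, D, D, Z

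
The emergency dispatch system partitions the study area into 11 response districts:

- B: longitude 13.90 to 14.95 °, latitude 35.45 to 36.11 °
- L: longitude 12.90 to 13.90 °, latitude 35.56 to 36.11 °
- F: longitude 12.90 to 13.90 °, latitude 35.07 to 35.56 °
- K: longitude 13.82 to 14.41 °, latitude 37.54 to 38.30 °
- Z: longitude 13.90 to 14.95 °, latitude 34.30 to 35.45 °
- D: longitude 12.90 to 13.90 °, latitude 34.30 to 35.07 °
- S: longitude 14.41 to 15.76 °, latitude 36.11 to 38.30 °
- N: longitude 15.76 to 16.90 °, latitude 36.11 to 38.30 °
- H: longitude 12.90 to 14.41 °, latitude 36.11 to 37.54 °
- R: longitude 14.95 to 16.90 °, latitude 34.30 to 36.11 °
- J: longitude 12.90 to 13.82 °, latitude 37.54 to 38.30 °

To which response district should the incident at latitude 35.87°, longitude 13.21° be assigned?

The point has longitude = 13.21 and latitude = 35.87.
Only L satisfies 12.90 ≤ longitude ≤ 13.90 and 35.56 ≤ latitude ≤ 36.11.

L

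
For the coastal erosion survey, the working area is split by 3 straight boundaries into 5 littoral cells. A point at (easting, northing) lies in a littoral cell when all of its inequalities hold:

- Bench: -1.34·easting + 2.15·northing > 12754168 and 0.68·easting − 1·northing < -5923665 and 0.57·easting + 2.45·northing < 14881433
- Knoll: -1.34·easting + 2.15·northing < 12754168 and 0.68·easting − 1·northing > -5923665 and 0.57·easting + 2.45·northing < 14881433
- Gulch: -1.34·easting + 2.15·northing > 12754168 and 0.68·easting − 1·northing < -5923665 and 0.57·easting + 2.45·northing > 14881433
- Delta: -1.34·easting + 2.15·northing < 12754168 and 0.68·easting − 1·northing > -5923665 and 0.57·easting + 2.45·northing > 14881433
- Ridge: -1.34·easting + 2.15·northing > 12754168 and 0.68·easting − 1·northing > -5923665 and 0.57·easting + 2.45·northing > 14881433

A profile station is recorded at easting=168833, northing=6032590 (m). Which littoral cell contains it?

-1.34·168833 + 2.15·6032590 = 12743832.280, which is < 12754168
0.68·168833 − 1·6032590 = -5917783.560, which is > -5923665
0.57·168833 + 2.45·6032590 = 14876080.310, which is < 14881433
This sign pattern matches Knoll.

Knoll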